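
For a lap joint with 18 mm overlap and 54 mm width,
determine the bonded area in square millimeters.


Area = 18 * 54 = 972 mm^2

972


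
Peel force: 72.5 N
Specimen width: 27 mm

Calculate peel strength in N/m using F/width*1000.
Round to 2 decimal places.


Peel strength = 72.5 / 27 * 1000 = 2685.19 N/m

2685.19


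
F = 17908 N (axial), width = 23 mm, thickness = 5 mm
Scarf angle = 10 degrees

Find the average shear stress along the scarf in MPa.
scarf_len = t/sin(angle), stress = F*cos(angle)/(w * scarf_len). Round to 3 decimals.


scarf_len = 5/sin(10 deg) = 28.7939
cos(10 deg) = 0.984808
stress = 17908*0.984808/(23*28.7939) = 26.630 MPa

26.630


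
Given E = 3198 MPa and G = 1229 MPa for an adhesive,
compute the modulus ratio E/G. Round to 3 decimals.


E/G ratio = 3198 / 1229 = 2.602

2.602


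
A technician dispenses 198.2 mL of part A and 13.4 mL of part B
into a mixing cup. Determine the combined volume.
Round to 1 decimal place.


Combined volume = 198.2 + 13.4
= 211.6 mL

211.6


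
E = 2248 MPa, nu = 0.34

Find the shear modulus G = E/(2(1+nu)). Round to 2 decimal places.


G = 2248 / (2 * 1.34)
= 838.81 MPa

838.81


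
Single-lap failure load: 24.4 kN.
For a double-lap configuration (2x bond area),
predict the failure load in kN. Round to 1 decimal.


Failure load = 24.4 * 2 = 48.8 kN

48.8


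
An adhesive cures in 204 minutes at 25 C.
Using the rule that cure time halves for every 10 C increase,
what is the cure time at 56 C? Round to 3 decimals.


Factor = 2^((56 - 25) / 10) = 8.5742
Cure time = 204 / 8.5742
= 23.792 minutes

23.792


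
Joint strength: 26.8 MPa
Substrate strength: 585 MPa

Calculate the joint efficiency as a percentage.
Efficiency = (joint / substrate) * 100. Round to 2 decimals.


Efficiency = (26.8 / 585) * 100 = 4.58%

4.58


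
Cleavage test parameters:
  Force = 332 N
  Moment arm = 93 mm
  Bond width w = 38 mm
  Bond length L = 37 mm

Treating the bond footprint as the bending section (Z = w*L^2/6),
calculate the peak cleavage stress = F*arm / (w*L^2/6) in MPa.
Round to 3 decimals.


M = 332 * 93 = 30876 N*mm
Z = 38 * 37^2 / 6 = 52022 / 6 mm^3
sigma = M / Z = 6 * 30876 / 52022 = 185256 / 52022
= 3.561 MPa

3.561


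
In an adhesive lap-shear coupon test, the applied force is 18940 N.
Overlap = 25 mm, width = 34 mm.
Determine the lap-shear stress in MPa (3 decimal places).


stress = F / (overlap * width)
= 18940 / (25 * 34)
= 22.282 MPa

22.282


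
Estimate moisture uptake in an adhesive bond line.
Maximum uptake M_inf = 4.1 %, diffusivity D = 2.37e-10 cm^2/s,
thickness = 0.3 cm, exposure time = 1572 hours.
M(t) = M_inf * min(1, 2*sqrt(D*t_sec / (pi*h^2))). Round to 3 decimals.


Convert time: 1572 h = 5659200 s
ratio = min(1, 2*sqrt(2.37e-10*5659200/(pi*0.3^2)))
= 0.137748
M(t) = 4.1 * 0.137748 = 0.565%

0.565


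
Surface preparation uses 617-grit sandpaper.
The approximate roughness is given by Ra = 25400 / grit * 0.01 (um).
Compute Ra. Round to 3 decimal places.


Ra = 25400 / 617 * 0.01
= 254 / 617
= 0.412 um

0.412


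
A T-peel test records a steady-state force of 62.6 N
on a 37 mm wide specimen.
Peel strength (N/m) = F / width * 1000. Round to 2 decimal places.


Peel strength = 62.6 / 37 * 1000
= 1691.89 N/m

1691.89


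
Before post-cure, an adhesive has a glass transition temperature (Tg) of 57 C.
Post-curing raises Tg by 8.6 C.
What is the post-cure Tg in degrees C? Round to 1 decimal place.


Tg_post = Tg_base + delta_Tg
= 57 + 8.6
= 65.6 C

65.6


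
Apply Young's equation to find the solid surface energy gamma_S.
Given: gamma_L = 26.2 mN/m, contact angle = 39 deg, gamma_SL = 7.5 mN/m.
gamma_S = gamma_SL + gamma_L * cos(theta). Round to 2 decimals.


theta_rad = 39 * pi/180 = 0.680678
gamma_S = 7.5 + 26.2 * cos(0.680678)
= 27.86 mN/m

27.86


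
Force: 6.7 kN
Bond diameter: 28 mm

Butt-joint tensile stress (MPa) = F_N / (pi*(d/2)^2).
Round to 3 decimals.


F_N = 6.7 * 1000 = 6700.0 N
A = pi*(14.0)^2 = 615.7522 mm^2
stress = 6700.0 / 615.7522 = 10.881 MPa

10.881


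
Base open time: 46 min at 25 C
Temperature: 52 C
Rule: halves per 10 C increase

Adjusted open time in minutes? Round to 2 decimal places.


Acceleration = 2^((52-25)/10) = 6.4980
Open time = 46 / 6.4980 = 7.08 min

7.08


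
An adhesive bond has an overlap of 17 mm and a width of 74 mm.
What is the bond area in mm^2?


Bond area = overlap * width
= 17 * 74
= 1258 mm^2

1258


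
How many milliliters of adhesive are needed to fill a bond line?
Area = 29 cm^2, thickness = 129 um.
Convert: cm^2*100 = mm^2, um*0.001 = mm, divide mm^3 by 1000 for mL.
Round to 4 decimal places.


= (29 * 100) * (129 * 0.001) / 1000
= 0.3741 mL

0.3741


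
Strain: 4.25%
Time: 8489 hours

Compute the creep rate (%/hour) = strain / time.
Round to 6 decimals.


Creep rate = 4.25 / 8489
= 0.000501 %/h

0.000501


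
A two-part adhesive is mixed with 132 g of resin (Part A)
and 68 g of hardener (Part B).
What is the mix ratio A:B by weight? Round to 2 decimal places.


Mix ratio = mass_A / mass_B
= 132 / 68
= 1.94

1.94


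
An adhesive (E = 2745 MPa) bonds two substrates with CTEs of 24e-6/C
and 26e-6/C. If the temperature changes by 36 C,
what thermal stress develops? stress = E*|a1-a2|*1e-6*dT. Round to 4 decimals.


Stress = 2745 * |24 - 26| * 1e-6 * 36
= 0.1976 MPa

0.1976


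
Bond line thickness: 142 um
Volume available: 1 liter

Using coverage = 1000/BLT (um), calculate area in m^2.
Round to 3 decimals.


1 L = 1e6 mm^3, thickness = 142 um = 0.142 mm
Area = 1e6 / 0.142 mm^2 = (1e6 / 0.142) / 1e6 m^2 = 1000 / 142 m^2
= 7.042 m^2

7.042


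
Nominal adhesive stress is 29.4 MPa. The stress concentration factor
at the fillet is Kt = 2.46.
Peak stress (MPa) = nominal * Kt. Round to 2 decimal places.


Peak = 29.4 * 2.46 = 72.32 MPa

72.32


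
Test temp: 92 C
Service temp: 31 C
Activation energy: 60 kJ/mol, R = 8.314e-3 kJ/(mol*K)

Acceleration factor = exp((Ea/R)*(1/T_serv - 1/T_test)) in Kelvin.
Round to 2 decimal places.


AF = exp((60/0.008314)*(1/304.15 - 1/365.15))
= 52.66

52.66


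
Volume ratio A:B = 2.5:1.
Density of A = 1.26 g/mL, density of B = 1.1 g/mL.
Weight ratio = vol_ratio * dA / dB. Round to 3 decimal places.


Wt ratio = 2.5 * 1.26 / 1.1
= 2.864

2.864


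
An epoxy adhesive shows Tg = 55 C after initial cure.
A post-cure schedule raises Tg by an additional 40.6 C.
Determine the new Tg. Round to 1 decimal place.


New Tg = 55 + 40.6
= 95.6 C

95.6


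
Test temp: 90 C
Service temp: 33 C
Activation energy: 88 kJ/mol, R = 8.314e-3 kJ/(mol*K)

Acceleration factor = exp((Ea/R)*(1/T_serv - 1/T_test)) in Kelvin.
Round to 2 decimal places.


AF = exp((88/0.008314)*(1/306.15 - 1/363.15))
= 227.37

227.37


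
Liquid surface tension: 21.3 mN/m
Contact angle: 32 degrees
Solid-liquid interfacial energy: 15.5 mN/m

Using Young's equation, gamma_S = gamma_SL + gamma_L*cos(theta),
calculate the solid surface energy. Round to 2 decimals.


gamma_S = 15.5 + 21.3 * cos(32)
= 33.56 mN/m

33.56


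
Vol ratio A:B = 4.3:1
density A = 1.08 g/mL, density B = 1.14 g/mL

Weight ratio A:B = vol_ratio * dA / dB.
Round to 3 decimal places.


Weight ratio = 4.3 * 1.08 / 1.14
= 4.074

4.074


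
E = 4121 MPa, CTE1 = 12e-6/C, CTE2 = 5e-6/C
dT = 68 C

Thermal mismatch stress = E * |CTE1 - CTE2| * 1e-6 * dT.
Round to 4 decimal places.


= 4121 * 7e-6 * 68
= 1.9616 MPa

1.9616


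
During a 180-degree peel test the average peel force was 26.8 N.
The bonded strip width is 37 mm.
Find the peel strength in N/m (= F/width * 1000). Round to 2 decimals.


Peel strength = F/width * 1000
= 26.8 / 37 * 1000
= 724.32 N/m

724.32


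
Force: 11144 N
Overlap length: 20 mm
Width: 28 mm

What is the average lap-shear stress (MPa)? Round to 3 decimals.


Average shear stress = F / (overlap * width)
= 11144 / (20 * 28)
= 19.900 MPa

19.900


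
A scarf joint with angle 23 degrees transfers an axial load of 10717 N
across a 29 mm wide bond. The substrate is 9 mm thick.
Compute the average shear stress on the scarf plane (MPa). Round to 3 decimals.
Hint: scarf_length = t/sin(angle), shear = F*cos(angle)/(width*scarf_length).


scarf_length = 9 / sin(23 deg) = 23.0337 mm
cos(23 deg) = 0.920505
shear stress = 10717 * 0.920505 / (29 * 23.0337)
= 14.769 MPa

14.769


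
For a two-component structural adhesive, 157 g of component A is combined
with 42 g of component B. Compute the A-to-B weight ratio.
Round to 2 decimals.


Weight ratio A:B = 157 / 42
= 3.74

3.74


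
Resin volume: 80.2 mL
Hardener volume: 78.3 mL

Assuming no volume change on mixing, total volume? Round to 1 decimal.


V_total = 80.2 + 78.3 = 158.5 mL

158.5


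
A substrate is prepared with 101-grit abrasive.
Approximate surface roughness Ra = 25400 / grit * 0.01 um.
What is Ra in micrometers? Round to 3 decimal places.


Ra = 25400 / 101 * 0.01 = 2.515 um

2.515


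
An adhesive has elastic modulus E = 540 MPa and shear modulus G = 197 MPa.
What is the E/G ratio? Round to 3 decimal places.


E/G = 540 / 197 = 2.741

2.741


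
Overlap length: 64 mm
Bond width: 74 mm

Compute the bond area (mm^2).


Bond area = 64 * 74 = 4736 mm^2

4736


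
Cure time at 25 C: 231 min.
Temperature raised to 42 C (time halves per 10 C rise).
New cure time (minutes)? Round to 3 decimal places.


Acceleration factor = 2^(17/10) = 3.2490
New time = 231 / 3.2490 = 71.099 min

71.099


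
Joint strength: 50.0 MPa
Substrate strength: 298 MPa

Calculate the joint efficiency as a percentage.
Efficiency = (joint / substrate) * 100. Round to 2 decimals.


Efficiency = (50.0 / 298) * 100 = 16.78%

16.78


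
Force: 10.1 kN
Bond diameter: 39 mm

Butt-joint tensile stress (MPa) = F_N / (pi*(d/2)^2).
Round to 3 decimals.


F_N = 10.1 * 1000 = 10100.0 N
A = pi*(19.5)^2 = 1194.5906 mm^2
stress = 10100.0 / 1194.5906 = 8.455 MPa

8.455


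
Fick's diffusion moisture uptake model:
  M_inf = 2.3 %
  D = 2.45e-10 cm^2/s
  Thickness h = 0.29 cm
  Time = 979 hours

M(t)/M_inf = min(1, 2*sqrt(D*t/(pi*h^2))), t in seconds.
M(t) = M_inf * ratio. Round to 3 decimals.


t_sec = 979 * 3600 = 3524400
ratio = 2*sqrt(2.45e-10*3524400/(pi*0.29^2))
= min(1, 0.114336)
= 0.114336
M(t) = 2.3 * 0.114336 = 0.263 %

0.263


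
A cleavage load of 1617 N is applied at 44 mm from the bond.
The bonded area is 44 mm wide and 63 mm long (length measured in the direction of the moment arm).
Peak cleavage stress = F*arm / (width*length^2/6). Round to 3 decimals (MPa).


Moment = 1617 * 44 = 71148 N*mm
Section modulus = 44 * 3969 / 6 = 174636 / 6 mm^3
Stress = 71148 / (174636 / 6) = 426888 / 174636
= 2.444 MPa

2.444


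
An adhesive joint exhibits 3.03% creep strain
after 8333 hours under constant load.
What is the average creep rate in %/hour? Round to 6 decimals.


Creep rate = strain / time
= 3.03 / 8333
= 0.000364 %/h

0.000364


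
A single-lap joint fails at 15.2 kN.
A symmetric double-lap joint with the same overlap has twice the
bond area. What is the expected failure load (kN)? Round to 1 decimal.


Double-lap load = 2 * 15.2 = 30.4 kN

30.4


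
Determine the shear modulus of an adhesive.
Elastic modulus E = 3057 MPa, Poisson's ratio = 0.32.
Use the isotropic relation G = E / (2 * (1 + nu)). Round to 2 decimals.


G = 3057 / (2*(1+0.32)) = 3057 / 2.64
= 1157.95 MPa

1157.95


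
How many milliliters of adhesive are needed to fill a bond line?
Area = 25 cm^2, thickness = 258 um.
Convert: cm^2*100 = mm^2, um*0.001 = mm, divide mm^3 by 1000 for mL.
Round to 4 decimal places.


= (25 * 100) * (258 * 0.001) / 1000
= 0.6450 mL

0.6450


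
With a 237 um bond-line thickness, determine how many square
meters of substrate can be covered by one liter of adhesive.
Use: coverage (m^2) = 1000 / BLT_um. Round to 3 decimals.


Coverage = 1000 / 237 = 4.219 m^2

4.219


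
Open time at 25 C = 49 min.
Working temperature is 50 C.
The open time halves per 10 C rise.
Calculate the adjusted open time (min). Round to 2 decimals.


factor = 2^((50 - 25) / 10) = 5.6569
ot = 49 / 5.6569 = 8.66 min

8.66


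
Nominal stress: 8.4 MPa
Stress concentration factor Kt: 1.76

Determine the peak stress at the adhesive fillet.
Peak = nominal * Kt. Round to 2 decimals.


Peak stress = 8.4 * 1.76
= 14.78 MPa

14.78


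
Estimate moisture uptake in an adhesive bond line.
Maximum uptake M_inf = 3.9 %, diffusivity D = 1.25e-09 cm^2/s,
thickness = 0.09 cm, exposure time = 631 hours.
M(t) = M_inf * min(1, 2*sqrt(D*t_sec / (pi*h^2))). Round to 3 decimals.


Convert time: 631 h = 2271600 s
ratio = min(1, 2*sqrt(1.25e-09*2271600/(pi*0.09^2)))
= 0.668088
M(t) = 3.9 * 0.668088 = 2.606%

2.606


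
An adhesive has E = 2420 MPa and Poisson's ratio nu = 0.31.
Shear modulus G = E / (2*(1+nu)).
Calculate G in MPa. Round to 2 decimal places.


G = 2420 / (2*(1+0.31))
= 2420 / 2.62
= 923.66 MPa

923.66


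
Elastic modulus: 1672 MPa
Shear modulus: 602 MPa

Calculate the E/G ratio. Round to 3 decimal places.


E / G = 1672 / 602 = 2.777

2.777


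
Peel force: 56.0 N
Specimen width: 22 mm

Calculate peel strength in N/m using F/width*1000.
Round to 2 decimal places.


Peel strength = 56.0 / 22 * 1000 = 2545.45 N/m

2545.45


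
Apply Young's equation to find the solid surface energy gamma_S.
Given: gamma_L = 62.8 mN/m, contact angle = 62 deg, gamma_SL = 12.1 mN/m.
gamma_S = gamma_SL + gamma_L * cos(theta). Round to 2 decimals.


theta_rad = 62 * pi/180 = 1.082104
gamma_S = 12.1 + 62.8 * cos(1.082104)
= 41.58 mN/m

41.58


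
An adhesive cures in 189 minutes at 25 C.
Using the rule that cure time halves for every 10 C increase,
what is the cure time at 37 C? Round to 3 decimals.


Factor = 2^((37 - 25) / 10) = 2.2974
Cure time = 189 / 2.2974
= 82.267 minutes

82.267


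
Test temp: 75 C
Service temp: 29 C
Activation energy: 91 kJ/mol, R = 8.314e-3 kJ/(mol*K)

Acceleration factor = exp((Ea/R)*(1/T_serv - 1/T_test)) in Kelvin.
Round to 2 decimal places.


AF = exp((91/0.008314)*(1/302.15 - 1/348.15))
= 119.86

119.86


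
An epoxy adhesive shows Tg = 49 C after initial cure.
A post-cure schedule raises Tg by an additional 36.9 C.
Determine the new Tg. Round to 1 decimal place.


New Tg = 49 + 36.9
= 85.9 C

85.9


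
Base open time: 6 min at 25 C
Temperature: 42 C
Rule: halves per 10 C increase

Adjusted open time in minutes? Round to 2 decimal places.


Acceleration = 2^((42-25)/10) = 3.2490
Open time = 6 / 3.2490 = 1.85 min

1.85


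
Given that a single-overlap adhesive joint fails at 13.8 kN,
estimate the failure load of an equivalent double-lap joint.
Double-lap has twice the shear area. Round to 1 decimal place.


Double-lap factor = 2
Expected load = 13.8 * 2 = 27.6 kN

27.6


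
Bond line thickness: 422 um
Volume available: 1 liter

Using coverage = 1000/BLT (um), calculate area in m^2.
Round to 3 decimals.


1 L = 1e6 mm^3, thickness = 422 um = 0.422 mm
Area = 1e6 / 0.422 mm^2 = (1e6 / 0.422) / 1e6 m^2 = 1000 / 422 m^2
= 2.370 m^2

2.370


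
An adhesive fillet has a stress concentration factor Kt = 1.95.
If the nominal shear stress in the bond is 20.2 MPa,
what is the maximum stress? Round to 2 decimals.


Max stress = 20.2 * 1.95 = 39.39 MPa

39.39


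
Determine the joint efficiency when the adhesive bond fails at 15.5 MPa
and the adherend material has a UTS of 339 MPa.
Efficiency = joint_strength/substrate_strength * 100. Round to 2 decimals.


Joint efficiency = 15.5 / 339 * 100
= 4.57%

4.57


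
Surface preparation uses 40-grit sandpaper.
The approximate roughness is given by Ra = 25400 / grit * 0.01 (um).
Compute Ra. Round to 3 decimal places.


Ra = 25400 / 40 * 0.01
= 254 / 40
= 6.350 um

6.350


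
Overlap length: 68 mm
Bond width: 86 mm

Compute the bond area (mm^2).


Bond area = 68 * 86 = 5848 mm^2

5848


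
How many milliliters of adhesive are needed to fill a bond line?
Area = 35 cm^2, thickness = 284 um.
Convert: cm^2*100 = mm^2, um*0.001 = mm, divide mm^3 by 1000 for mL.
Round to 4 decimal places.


= (35 * 100) * (284 * 0.001) / 1000
= 0.9940 mL

0.9940


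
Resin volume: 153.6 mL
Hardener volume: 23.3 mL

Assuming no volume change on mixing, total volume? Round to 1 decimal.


V_total = 153.6 + 23.3 = 176.9 mL

176.9


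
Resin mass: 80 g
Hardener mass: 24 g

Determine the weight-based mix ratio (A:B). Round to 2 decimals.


Ratio = 80 / 24 = 3.33

3.33


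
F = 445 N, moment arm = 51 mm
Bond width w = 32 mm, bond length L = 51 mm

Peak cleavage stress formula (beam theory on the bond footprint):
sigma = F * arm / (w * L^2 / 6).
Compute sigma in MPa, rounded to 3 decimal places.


sigma = (445 * 51) / (32 * 2601 / 6)
= 22695 * 6 / 83232
= 136170 / 83232
= 1.636 MPa

1.636


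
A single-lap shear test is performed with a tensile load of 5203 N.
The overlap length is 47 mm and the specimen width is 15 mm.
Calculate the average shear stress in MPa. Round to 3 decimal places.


Shear stress = F / (overlap * width)
= 5203 / (47 * 15)
= 5203 / 705
= 7.380 MPa

7.380


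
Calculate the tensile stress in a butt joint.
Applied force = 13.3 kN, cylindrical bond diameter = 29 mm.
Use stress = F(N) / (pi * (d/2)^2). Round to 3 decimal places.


A = pi * 14.5^2 = 660.5199 mm^2
sigma = 13300.0 / 660.5199 = 20.136 MPa

20.136


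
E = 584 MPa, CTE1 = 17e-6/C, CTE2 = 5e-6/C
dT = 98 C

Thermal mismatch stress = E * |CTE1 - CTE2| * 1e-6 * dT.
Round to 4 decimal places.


= 584 * 12e-6 * 98
= 0.6868 MPa

0.6868


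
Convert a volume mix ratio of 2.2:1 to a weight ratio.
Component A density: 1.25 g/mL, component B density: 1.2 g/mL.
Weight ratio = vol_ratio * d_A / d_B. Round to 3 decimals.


= 2.2 * 1.25 / 1.2 = 2.292

2.292


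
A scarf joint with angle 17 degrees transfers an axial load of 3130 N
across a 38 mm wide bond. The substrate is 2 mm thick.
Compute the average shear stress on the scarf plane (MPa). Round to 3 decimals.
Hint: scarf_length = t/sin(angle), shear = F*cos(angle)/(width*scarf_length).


scarf_length = 2 / sin(17 deg) = 6.8406 mm
cos(17 deg) = 0.956305
shear stress = 3130 * 0.956305 / (38 * 6.8406)
= 11.515 MPa

11.515


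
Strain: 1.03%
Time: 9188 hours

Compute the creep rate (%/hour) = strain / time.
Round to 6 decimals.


Creep rate = 1.03 / 9188
= 0.000112 %/h

0.000112


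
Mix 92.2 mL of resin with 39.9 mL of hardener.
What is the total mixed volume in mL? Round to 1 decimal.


Total = 92.2 + 39.9 = 132.1 mL

132.1


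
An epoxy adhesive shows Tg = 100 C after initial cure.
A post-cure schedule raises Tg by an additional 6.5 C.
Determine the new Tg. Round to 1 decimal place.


New Tg = 100 + 6.5
= 106.5 C

106.5


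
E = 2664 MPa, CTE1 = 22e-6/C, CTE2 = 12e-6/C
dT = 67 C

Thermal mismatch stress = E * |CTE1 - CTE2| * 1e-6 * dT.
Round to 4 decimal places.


= 2664 * 10e-6 * 67
= 1.7849 MPa

1.7849


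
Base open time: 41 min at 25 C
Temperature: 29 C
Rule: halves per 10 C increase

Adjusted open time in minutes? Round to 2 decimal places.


Acceleration = 2^((29-25)/10) = 1.3195
Open time = 41 / 1.3195 = 31.07 min

31.07


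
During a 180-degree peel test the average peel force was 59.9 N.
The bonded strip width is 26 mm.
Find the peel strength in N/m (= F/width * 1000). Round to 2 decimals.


Peel strength = F/width * 1000
= 59.9 / 26 * 1000
= 2303.85 N/m

2303.85


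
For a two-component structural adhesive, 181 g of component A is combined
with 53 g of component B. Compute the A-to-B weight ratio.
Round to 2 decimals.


Weight ratio A:B = 181 / 53
= 3.42

3.42


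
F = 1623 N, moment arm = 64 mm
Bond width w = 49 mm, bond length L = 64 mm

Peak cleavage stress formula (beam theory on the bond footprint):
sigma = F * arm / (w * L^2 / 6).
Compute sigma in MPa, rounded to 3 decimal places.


sigma = (1623 * 64) / (49 * 4096 / 6)
= 103872 * 6 / 200704
= 623232 / 200704
= 3.105 MPa

3.105


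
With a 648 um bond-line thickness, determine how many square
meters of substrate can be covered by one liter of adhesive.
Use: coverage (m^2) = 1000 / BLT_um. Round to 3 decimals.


Coverage = 1000 / 648 = 1.543 m^2

1.543


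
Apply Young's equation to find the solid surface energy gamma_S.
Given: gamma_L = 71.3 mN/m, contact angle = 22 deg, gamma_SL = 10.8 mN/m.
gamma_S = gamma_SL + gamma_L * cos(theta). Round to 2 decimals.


theta_rad = 22 * pi/180 = 0.383972
gamma_S = 10.8 + 71.3 * cos(0.383972)
= 76.91 mN/m

76.91


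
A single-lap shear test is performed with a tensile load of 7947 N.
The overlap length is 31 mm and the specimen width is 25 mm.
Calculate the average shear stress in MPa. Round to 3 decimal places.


Shear stress = F / (overlap * width)
= 7947 / (31 * 25)
= 7947 / 775
= 10.254 MPa

10.254


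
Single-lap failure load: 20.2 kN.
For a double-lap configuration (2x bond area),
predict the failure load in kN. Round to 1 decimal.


Failure load = 20.2 * 2 = 40.4 kN

40.4


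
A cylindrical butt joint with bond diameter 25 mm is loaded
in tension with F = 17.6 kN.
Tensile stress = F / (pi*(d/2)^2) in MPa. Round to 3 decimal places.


Area = pi * (25/2)^2 = 490.8739 mm^2
Stress = 17.6*1000 / 490.8739
= 35.854 MPa

35.854


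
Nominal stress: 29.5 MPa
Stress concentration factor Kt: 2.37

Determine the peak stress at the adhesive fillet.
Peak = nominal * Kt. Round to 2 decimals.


Peak stress = 29.5 * 2.37
= 69.92 MPa

69.92


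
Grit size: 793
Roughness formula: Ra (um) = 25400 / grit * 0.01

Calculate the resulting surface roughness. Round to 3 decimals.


Ra = 25400 / 793 * 0.01
= 0.320 um

0.320


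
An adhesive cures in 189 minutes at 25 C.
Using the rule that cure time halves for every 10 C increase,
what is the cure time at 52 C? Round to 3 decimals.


Factor = 2^((52 - 25) / 10) = 6.4980
Cure time = 189 / 6.4980
= 29.086 minutes

29.086


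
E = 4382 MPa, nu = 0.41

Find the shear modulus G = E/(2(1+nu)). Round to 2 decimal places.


G = 4382 / (2 * 1.41)
= 1553.90 MPa

1553.90


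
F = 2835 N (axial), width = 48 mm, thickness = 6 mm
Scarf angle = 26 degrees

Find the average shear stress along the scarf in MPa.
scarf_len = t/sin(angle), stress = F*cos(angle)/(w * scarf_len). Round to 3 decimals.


scarf_len = 6/sin(26 deg) = 13.6870
cos(26 deg) = 0.898794
stress = 2835*0.898794/(48*13.6870) = 3.878 MPa

3.878


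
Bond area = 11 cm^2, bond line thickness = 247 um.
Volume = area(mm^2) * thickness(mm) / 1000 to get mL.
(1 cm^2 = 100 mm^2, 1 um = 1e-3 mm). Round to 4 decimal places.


area_mm2 = 11 * 100 = 1100
blt_mm = 247 * 1e-3 = 0.247
vol_mm3 = 1100 * 0.247 = 271.7
vol_mL = 271.7 / 1000 = 0.2717 mL

0.2717


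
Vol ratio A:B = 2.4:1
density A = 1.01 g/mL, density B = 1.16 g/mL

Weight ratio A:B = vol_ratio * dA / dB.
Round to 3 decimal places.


Weight ratio = 2.4 * 1.01 / 1.16
= 2.090

2.090


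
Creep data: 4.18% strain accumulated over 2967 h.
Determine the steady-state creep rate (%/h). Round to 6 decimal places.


Rate = 4.18 / 2967 = 0.001409 %/h

0.001409


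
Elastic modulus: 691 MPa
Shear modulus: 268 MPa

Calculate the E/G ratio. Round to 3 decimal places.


E / G = 691 / 268 = 2.578

2.578


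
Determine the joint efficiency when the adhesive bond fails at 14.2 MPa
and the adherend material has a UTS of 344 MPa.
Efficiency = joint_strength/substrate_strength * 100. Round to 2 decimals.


Joint efficiency = 14.2 / 344 * 100
= 4.13%

4.13


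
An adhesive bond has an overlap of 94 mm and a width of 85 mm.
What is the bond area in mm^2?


Bond area = overlap * width
= 94 * 85
= 7990 mm^2

7990


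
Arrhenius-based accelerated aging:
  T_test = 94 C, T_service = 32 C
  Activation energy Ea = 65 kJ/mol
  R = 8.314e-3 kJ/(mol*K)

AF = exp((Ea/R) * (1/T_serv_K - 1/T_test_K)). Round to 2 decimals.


T_test_K = 367.15, T_serv_K = 305.15
AF = exp((65/8.314e-3) * (1/305.15 - 1/367.15))
= 75.68

75.68


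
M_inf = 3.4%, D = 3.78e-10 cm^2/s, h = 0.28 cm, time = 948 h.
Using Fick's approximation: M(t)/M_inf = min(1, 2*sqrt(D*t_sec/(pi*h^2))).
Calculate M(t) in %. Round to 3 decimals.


t = 3412800 s
ratio = min(1, 2*sqrt(3.78e-10*3412800/(pi*0.0784)))
= 0.144743
M(t) = 3.4 * 0.144743 = 0.492%

0.492


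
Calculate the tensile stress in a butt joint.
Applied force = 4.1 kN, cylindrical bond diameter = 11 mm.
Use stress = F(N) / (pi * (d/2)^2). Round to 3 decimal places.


A = pi * 5.5^2 = 95.0332 mm^2
sigma = 4100.0 / 95.0332 = 43.143 MPa

43.143


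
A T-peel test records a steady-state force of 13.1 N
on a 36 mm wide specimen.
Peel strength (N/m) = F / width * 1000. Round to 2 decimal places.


Peel strength = 13.1 / 36 * 1000
= 363.89 N/m

363.89


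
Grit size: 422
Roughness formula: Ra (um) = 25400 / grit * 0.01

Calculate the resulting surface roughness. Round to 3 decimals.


Ra = 25400 / 422 * 0.01
= 0.602 um

0.602


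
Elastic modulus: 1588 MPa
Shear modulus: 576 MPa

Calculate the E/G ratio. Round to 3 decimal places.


E / G = 1588 / 576 = 2.757

2.757


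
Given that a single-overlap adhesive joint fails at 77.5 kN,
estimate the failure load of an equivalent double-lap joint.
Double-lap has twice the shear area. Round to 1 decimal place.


Double-lap factor = 2
Expected load = 77.5 * 2 = 155.0 kN

155.0


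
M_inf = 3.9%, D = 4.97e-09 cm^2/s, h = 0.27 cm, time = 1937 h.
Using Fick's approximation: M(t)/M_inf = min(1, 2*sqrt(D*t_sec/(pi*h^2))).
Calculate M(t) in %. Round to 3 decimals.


t = 6973200 s
ratio = min(1, 2*sqrt(4.97e-09*6973200/(pi*0.0729)))
= 0.778011
M(t) = 3.9 * 0.778011 = 3.034%

3.034


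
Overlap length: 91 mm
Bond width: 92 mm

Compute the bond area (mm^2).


Bond area = 91 * 92 = 8372 mm^2

8372


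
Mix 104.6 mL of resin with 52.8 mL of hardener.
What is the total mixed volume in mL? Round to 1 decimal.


Total = 104.6 + 52.8 = 157.4 mL

157.4


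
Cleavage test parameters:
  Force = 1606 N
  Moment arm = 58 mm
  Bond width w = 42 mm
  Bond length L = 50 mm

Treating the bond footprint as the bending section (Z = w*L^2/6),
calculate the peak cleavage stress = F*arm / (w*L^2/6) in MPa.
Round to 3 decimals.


M = 1606 * 58 = 93148 N*mm
Z = 42 * 50^2 / 6 = 105000 / 6 mm^3
sigma = M / Z = 6 * 93148 / 105000 = 558888 / 105000
= 5.323 MPa

5.323


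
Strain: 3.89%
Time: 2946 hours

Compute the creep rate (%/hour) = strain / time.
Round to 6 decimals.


Creep rate = 3.89 / 2946
= 0.001320 %/h

0.001320


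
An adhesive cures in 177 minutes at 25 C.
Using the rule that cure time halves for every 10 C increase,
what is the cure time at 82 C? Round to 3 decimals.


Factor = 2^((82 - 25) / 10) = 51.9842
Cure time = 177 / 51.9842
= 3.405 minutes

3.405


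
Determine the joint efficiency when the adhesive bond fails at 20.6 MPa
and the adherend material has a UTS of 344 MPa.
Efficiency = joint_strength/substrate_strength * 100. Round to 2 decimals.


Joint efficiency = 20.6 / 344 * 100
= 5.99%

5.99


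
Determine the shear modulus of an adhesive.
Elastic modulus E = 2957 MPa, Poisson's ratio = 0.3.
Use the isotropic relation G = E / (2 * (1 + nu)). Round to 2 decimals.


G = 2957 / (2*(1+0.3)) = 2957 / 2.60
= 1137.31 MPa

1137.31


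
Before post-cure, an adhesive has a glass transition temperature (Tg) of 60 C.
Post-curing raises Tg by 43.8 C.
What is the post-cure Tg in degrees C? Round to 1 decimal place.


Tg_post = Tg_base + delta_Tg
= 60 + 43.8
= 103.8 C

103.8


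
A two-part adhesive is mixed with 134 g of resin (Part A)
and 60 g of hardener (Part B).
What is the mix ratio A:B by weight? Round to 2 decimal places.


Mix ratio = mass_A / mass_B
= 134 / 60
= 2.23

2.23


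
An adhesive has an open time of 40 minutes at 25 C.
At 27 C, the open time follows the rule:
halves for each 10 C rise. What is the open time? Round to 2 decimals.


Factor = 2^((27-25)/10) = 1.1487
Open time = 40 / 1.1487 = 34.82 min

34.82


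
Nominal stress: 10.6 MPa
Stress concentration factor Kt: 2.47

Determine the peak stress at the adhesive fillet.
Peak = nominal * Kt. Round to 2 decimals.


Peak stress = 10.6 * 2.47
= 26.18 MPa

26.18


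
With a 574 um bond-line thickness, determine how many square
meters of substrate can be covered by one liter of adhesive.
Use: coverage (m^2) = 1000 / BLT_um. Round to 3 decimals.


Coverage = 1000 / 574 = 1.742 m^2

1.742


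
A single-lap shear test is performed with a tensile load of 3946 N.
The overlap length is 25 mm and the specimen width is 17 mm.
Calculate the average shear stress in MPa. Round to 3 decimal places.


Shear stress = F / (overlap * width)
= 3946 / (25 * 17)
= 3946 / 425
= 9.285 MPa

9.285


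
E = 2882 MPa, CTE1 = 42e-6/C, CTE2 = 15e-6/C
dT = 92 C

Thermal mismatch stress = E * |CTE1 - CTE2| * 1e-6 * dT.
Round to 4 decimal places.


= 2882 * 27e-6 * 92
= 7.1589 MPa

7.1589


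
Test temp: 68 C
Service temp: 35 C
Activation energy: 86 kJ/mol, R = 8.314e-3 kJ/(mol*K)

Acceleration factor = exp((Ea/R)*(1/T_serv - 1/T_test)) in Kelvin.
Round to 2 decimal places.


AF = exp((86/0.008314)*(1/308.15 - 1/341.15))
= 25.72

25.72


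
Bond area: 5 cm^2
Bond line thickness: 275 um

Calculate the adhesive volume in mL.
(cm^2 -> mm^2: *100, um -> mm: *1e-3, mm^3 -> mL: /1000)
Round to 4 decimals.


V = 5*100 * 275*1e-3 / 1000
= 0.1375 mL

0.1375


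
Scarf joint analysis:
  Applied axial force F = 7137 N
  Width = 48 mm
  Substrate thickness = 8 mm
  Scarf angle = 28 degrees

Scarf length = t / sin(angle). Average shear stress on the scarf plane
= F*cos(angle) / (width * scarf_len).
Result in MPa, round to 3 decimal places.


Scarf length = 8 / sin(28 deg) = 17.0404 mm
cos(28 deg) = 0.882948
Shear = 7137 * 0.882948 / (48 * 17.0404)
= 7.704 MPa

7.704


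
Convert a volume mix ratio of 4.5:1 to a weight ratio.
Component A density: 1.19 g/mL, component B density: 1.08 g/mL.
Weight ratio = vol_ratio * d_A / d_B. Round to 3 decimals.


= 4.5 * 1.19 / 1.08 = 4.958

4.958


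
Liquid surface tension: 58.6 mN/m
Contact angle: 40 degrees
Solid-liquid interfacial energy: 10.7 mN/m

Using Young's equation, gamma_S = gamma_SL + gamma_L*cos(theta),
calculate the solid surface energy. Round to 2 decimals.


gamma_S = 10.7 + 58.6 * cos(40)
= 55.59 mN/m

55.59


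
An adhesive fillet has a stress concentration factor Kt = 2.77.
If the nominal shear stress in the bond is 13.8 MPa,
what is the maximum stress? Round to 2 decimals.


Max stress = 13.8 * 2.77 = 38.23 MPa

38.23


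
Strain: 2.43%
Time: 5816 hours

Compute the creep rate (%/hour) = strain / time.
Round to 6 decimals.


Creep rate = 2.43 / 5816
= 0.000418 %/h

0.000418


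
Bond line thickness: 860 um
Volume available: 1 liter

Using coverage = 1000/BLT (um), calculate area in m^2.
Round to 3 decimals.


1 L = 1e6 mm^3, thickness = 860 um = 0.86 mm
Area = 1e6 / 0.86 mm^2 = (1e6 / 0.86) / 1e6 m^2 = 1000 / 860 m^2
= 1.163 m^2

1.163


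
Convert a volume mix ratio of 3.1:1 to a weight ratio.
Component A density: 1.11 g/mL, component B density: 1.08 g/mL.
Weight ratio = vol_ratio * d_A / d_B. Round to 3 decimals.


= 3.1 * 1.11 / 1.08 = 3.186

3.186


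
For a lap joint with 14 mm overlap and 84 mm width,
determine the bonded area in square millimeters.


Area = 14 * 84 = 1176 mm^2

1176


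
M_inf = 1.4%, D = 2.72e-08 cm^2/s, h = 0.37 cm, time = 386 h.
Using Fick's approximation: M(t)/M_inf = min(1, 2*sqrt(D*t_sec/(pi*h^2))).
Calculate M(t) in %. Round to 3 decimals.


t = 1389600 s
ratio = min(1, 2*sqrt(2.72e-08*1389600/(pi*0.1369)))
= 0.592902
M(t) = 1.4 * 0.592902 = 0.830%

0.830


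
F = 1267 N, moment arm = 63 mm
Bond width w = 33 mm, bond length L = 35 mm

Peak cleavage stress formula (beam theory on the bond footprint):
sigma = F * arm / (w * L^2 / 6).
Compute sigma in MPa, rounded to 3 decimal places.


sigma = (1267 * 63) / (33 * 1225 / 6)
= 79821 * 6 / 40425
= 478926 / 40425
= 11.847 MPa

11.847


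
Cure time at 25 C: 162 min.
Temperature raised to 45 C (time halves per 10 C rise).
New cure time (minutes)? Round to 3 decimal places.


Acceleration factor = 2^(20/10) = 4.0000
New time = 162 / 4.0000 = 40.500 min

40.500


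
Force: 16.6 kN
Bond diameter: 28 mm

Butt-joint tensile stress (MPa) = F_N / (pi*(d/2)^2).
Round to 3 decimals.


F_N = 16.6 * 1000 = 16600.0 N
A = pi*(14.0)^2 = 615.7522 mm^2
stress = 16600.0 / 615.7522 = 26.959 MPa

26.959


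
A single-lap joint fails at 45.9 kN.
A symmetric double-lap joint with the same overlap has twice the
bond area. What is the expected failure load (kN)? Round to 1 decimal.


Double-lap load = 2 * 45.9 = 91.8 kN

91.8


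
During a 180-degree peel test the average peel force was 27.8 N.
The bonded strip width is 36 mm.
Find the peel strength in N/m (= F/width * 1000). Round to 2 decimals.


Peel strength = F/width * 1000
= 27.8 / 36 * 1000
= 772.22 N/m

772.22


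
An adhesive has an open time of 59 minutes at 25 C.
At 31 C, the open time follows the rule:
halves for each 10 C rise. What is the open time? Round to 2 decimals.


Factor = 2^((31-25)/10) = 1.5157
Open time = 59 / 1.5157 = 38.93 min

38.93


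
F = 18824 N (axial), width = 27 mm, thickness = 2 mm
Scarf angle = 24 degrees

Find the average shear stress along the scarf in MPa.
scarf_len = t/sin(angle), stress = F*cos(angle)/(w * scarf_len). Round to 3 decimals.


scarf_len = 2/sin(24 deg) = 4.9172
cos(24 deg) = 0.913545
stress = 18824*0.913545/(27*4.9172) = 129.527 MPa

129.527


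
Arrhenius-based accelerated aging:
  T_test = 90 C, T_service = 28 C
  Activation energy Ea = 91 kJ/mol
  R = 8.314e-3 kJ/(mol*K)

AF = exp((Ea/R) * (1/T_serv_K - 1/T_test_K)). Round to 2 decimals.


T_test_K = 363.15, T_serv_K = 301.15
AF = exp((91/8.314e-3) * (1/301.15 - 1/363.15))
= 495.31

495.31


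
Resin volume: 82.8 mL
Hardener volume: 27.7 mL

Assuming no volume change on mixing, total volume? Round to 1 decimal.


V_total = 82.8 + 27.7 = 110.5 mL

110.5


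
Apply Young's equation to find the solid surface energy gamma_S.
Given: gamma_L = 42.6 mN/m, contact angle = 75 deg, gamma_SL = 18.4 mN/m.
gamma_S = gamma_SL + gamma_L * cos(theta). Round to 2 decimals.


theta_rad = 75 * pi/180 = 1.308997
gamma_S = 18.4 + 42.6 * cos(1.308997)
= 29.43 mN/m

29.43


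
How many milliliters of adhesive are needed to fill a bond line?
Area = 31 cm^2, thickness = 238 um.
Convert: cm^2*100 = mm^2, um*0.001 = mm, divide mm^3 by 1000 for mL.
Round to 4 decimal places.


= (31 * 100) * (238 * 0.001) / 1000
= 0.7378 mL

0.7378


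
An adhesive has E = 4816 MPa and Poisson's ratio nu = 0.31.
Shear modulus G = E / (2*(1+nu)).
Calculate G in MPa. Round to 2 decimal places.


G = 4816 / (2*(1+0.31))
= 4816 / 2.62
= 1838.17 MPa

1838.17


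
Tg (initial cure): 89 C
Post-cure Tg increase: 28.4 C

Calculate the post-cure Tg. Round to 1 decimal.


Post-cure Tg = 89 + 28.4 = 117.4 C

117.4


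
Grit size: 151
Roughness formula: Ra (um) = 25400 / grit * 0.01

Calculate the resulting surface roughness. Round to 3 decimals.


Ra = 25400 / 151 * 0.01
= 1.682 um

1.682


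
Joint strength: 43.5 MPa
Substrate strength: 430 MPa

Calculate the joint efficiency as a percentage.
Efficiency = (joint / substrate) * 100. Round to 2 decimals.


Efficiency = (43.5 / 430) * 100 = 10.12%

10.12


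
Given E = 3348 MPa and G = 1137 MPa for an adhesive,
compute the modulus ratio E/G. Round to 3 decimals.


E/G ratio = 3348 / 1137 = 2.945

2.945


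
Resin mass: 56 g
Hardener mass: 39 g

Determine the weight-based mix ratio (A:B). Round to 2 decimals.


Ratio = 56 / 39 = 1.44

1.44


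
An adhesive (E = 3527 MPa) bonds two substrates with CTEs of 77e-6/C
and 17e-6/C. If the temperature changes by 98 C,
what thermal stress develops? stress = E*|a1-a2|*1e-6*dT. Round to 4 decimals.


Stress = 3527 * |77 - 17| * 1e-6 * 98
= 20.7388 MPa

20.7388


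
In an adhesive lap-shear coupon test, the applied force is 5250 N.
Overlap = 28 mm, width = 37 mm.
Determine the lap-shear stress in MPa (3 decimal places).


stress = F / (overlap * width)
= 5250 / (28 * 37)
= 5.068 MPa

5.068


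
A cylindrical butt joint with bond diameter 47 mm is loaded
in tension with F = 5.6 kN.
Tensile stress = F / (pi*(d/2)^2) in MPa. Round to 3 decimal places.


Area = pi * (47/2)^2 = 1734.9445 mm^2
Stress = 5.6*1000 / 1734.9445
= 3.228 MPa

3.228


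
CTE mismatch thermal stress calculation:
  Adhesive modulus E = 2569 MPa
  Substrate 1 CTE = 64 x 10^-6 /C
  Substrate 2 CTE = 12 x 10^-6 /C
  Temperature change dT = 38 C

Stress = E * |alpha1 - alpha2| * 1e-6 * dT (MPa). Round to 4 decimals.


delta_alpha = |64 - 12| = 52 x 10^-6/C
Stress = 2569 * 52e-6 * 38
= 5.0763 MPa

5.0763


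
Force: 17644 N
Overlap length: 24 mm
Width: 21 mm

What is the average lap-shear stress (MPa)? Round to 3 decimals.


Average shear stress = F / (overlap * width)
= 17644 / (24 * 21)
= 35.008 MPa

35.008


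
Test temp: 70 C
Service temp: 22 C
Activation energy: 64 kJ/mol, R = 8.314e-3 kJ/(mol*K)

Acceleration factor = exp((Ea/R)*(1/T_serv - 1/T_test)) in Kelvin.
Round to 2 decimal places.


AF = exp((64/0.008314)*(1/295.15 - 1/343.15))
= 38.41

38.41


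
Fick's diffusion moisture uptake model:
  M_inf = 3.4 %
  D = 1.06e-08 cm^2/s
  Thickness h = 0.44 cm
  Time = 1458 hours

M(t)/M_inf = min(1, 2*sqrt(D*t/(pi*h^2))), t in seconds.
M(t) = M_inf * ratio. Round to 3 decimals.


t_sec = 1458 * 3600 = 5248800
ratio = 2*sqrt(1.06e-08*5248800/(pi*0.44^2))
= min(1, 0.604902)
= 0.604902
M(t) = 3.4 * 0.604902 = 2.057 %

2.057


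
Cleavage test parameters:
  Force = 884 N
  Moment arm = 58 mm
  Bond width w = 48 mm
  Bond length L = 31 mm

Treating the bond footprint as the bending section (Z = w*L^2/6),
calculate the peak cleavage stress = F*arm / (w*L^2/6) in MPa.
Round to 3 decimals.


M = 884 * 58 = 51272 N*mm
Z = 48 * 31^2 / 6 = 46128 / 6 mm^3
sigma = M / Z = 6 * 51272 / 46128 = 307632 / 46128
= 6.669 MPa

6.669


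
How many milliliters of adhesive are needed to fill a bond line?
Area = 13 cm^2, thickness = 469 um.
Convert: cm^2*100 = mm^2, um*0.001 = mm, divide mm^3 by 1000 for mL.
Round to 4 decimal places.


= (13 * 100) * (469 * 0.001) / 1000
= 0.6097 mL

0.6097


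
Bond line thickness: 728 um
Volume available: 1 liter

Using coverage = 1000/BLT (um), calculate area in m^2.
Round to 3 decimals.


1 L = 1e6 mm^3, thickness = 728 um = 0.728 mm
Area = 1e6 / 0.728 mm^2 = (1e6 / 0.728) / 1e6 m^2 = 1000 / 728 m^2
= 1.374 m^2

1.374


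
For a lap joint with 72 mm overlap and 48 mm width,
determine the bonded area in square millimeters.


Area = 72 * 48 = 3456 mm^2

3456


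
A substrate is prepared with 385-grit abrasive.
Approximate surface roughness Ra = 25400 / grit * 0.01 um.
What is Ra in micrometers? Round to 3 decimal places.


Ra = 25400 / 385 * 0.01 = 0.660 um

0.660


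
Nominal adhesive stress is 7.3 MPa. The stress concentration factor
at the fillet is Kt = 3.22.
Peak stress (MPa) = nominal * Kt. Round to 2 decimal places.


Peak = 7.3 * 3.22 = 23.51 MPa

23.51


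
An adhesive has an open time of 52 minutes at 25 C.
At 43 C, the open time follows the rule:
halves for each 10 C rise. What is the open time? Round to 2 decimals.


Factor = 2^((43-25)/10) = 3.4822
Open time = 52 / 3.4822 = 14.93 min

14.93


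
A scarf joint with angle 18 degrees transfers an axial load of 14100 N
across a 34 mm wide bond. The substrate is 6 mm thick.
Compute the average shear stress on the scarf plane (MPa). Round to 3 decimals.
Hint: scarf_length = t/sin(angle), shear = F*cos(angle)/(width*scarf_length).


scarf_length = 6 / sin(18 deg) = 19.4164 mm
cos(18 deg) = 0.951057
shear stress = 14100 * 0.951057 / (34 * 19.4164)
= 20.313 MPa

20.313
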